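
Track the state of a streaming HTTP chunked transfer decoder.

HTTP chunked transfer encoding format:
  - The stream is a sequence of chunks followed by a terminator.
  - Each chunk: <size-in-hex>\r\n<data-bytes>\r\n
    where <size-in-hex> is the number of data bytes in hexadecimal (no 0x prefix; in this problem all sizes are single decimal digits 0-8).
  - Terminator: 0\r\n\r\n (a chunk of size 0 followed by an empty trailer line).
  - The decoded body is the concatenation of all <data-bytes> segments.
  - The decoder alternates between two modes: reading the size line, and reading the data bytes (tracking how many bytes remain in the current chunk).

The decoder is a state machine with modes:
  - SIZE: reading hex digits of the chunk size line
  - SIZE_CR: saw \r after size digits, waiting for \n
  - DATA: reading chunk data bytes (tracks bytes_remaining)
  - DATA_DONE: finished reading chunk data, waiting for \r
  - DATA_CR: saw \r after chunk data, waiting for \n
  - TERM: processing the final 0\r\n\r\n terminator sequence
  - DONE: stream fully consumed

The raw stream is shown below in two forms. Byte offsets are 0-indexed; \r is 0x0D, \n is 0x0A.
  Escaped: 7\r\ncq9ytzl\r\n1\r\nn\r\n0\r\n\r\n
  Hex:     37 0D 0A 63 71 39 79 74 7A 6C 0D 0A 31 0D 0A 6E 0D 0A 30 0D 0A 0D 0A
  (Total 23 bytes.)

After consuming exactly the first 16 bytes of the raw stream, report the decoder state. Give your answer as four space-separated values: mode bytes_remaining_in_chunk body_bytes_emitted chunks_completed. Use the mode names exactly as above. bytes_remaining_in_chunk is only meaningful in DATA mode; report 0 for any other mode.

Answer: DATA_DONE 0 8 1

Derivation:
Byte 0 = '7': mode=SIZE remaining=0 emitted=0 chunks_done=0
Byte 1 = 0x0D: mode=SIZE_CR remaining=0 emitted=0 chunks_done=0
Byte 2 = 0x0A: mode=DATA remaining=7 emitted=0 chunks_done=0
Byte 3 = 'c': mode=DATA remaining=6 emitted=1 chunks_done=0
Byte 4 = 'q': mode=DATA remaining=5 emitted=2 chunks_done=0
Byte 5 = '9': mode=DATA remaining=4 emitted=3 chunks_done=0
Byte 6 = 'y': mode=DATA remaining=3 emitted=4 chunks_done=0
Byte 7 = 't': mode=DATA remaining=2 emitted=5 chunks_done=0
Byte 8 = 'z': mode=DATA remaining=1 emitted=6 chunks_done=0
Byte 9 = 'l': mode=DATA_DONE remaining=0 emitted=7 chunks_done=0
Byte 10 = 0x0D: mode=DATA_CR remaining=0 emitted=7 chunks_done=0
Byte 11 = 0x0A: mode=SIZE remaining=0 emitted=7 chunks_done=1
Byte 12 = '1': mode=SIZE remaining=0 emitted=7 chunks_done=1
Byte 13 = 0x0D: mode=SIZE_CR remaining=0 emitted=7 chunks_done=1
Byte 14 = 0x0A: mode=DATA remaining=1 emitted=7 chunks_done=1
Byte 15 = 'n': mode=DATA_DONE remaining=0 emitted=8 chunks_done=1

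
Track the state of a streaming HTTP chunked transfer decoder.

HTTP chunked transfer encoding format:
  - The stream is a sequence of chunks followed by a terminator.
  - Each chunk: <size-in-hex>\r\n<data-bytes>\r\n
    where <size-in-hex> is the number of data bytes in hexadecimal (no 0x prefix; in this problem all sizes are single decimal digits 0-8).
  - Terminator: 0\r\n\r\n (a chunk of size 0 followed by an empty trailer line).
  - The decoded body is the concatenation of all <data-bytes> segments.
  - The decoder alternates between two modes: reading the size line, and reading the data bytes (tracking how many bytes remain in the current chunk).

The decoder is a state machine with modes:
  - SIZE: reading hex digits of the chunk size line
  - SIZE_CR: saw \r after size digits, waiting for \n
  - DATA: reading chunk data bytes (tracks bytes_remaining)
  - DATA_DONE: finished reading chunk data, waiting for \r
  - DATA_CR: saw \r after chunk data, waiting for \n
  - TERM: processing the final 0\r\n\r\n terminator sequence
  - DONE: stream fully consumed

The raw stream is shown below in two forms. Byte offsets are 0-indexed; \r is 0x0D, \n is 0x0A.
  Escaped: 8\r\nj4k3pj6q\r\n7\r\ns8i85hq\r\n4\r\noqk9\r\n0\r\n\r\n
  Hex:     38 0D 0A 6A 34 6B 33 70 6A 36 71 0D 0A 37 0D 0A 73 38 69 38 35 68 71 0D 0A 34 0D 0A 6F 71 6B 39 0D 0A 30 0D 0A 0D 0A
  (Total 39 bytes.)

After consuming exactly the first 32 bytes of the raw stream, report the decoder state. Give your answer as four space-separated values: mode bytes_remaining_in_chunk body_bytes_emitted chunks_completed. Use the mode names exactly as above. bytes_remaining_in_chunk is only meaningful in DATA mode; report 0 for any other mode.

Answer: DATA_DONE 0 19 2

Derivation:
Byte 0 = '8': mode=SIZE remaining=0 emitted=0 chunks_done=0
Byte 1 = 0x0D: mode=SIZE_CR remaining=0 emitted=0 chunks_done=0
Byte 2 = 0x0A: mode=DATA remaining=8 emitted=0 chunks_done=0
Byte 3 = 'j': mode=DATA remaining=7 emitted=1 chunks_done=0
Byte 4 = '4': mode=DATA remaining=6 emitted=2 chunks_done=0
Byte 5 = 'k': mode=DATA remaining=5 emitted=3 chunks_done=0
Byte 6 = '3': mode=DATA remaining=4 emitted=4 chunks_done=0
Byte 7 = 'p': mode=DATA remaining=3 emitted=5 chunks_done=0
Byte 8 = 'j': mode=DATA remaining=2 emitted=6 chunks_done=0
Byte 9 = '6': mode=DATA remaining=1 emitted=7 chunks_done=0
Byte 10 = 'q': mode=DATA_DONE remaining=0 emitted=8 chunks_done=0
Byte 11 = 0x0D: mode=DATA_CR remaining=0 emitted=8 chunks_done=0
Byte 12 = 0x0A: mode=SIZE remaining=0 emitted=8 chunks_done=1
Byte 13 = '7': mode=SIZE remaining=0 emitted=8 chunks_done=1
Byte 14 = 0x0D: mode=SIZE_CR remaining=0 emitted=8 chunks_done=1
Byte 15 = 0x0A: mode=DATA remaining=7 emitted=8 chunks_done=1
Byte 16 = 's': mode=DATA remaining=6 emitted=9 chunks_done=1
Byte 17 = '8': mode=DATA remaining=5 emitted=10 chunks_done=1
Byte 18 = 'i': mode=DATA remaining=4 emitted=11 chunks_done=1
Byte 19 = '8': mode=DATA remaining=3 emitted=12 chunks_done=1
Byte 20 = '5': mode=DATA remaining=2 emitted=13 chunks_done=1
Byte 21 = 'h': mode=DATA remaining=1 emitted=14 chunks_done=1
Byte 22 = 'q': mode=DATA_DONE remaining=0 emitted=15 chunks_done=1
Byte 23 = 0x0D: mode=DATA_CR remaining=0 emitted=15 chunks_done=1
Byte 24 = 0x0A: mode=SIZE remaining=0 emitted=15 chunks_done=2
Byte 25 = '4': mode=SIZE remaining=0 emitted=15 chunks_done=2
Byte 26 = 0x0D: mode=SIZE_CR remaining=0 emitted=15 chunks_done=2
Byte 27 = 0x0A: mode=DATA remaining=4 emitted=15 chunks_done=2
Byte 28 = 'o': mode=DATA remaining=3 emitted=16 chunks_done=2
Byte 29 = 'q': mode=DATA remaining=2 emitted=17 chunks_done=2
Byte 30 = 'k': mode=DATA remaining=1 emitted=18 chunks_done=2
Byte 31 = '9': mode=DATA_DONE remaining=0 emitted=19 chunks_done=2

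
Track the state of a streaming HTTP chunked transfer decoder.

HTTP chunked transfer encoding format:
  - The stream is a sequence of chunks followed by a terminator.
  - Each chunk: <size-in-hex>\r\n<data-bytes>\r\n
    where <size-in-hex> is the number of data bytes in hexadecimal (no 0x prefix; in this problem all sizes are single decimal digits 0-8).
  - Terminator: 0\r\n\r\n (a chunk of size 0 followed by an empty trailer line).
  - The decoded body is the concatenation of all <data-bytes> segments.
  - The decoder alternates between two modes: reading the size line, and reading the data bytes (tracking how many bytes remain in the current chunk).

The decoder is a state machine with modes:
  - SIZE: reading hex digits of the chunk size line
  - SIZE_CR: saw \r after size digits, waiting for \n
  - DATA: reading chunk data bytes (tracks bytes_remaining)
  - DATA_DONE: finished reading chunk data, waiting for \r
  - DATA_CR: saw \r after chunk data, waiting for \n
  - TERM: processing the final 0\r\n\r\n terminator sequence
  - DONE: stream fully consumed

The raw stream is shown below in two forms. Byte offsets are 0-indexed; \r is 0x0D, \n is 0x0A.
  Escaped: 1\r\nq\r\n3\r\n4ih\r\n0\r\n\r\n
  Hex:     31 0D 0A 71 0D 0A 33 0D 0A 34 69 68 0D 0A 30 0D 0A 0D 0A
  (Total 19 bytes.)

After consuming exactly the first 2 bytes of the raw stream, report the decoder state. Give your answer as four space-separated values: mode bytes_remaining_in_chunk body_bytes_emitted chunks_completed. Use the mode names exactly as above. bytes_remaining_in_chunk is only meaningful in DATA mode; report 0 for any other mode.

Answer: SIZE_CR 0 0 0

Derivation:
Byte 0 = '1': mode=SIZE remaining=0 emitted=0 chunks_done=0
Byte 1 = 0x0D: mode=SIZE_CR remaining=0 emitted=0 chunks_done=0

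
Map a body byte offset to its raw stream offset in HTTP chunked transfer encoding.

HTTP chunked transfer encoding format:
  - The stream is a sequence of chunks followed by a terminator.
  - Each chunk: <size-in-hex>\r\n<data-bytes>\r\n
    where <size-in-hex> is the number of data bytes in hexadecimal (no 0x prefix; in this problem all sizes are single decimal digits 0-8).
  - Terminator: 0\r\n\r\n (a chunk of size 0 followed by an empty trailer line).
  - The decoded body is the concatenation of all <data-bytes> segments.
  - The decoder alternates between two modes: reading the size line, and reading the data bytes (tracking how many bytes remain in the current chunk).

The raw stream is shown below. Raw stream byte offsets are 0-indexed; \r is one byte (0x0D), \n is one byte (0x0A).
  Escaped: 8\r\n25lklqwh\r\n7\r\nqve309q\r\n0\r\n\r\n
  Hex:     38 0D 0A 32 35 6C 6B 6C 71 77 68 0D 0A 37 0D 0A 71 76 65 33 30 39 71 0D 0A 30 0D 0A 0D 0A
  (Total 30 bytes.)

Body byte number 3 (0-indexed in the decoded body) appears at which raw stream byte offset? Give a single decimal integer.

Chunk 1: stream[0..1]='8' size=0x8=8, data at stream[3..11]='25lklqwh' -> body[0..8], body so far='25lklqwh'
Chunk 2: stream[13..14]='7' size=0x7=7, data at stream[16..23]='qve309q' -> body[8..15], body so far='25lklqwhqve309q'
Chunk 3: stream[25..26]='0' size=0 (terminator). Final body='25lklqwhqve309q' (15 bytes)
Body byte 3 at stream offset 6

Answer: 6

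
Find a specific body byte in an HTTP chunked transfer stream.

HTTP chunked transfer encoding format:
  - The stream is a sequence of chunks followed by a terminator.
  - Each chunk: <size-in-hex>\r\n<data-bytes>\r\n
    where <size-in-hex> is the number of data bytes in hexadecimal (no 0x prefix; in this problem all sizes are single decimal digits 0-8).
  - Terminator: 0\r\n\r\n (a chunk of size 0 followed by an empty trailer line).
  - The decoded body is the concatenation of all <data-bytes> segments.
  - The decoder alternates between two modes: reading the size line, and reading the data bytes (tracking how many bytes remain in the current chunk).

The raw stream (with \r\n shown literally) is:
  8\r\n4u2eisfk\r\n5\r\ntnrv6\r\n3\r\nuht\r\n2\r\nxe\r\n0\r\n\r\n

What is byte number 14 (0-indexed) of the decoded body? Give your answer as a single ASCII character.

Answer: h

Derivation:
Chunk 1: stream[0..1]='8' size=0x8=8, data at stream[3..11]='4u2eisfk' -> body[0..8], body so far='4u2eisfk'
Chunk 2: stream[13..14]='5' size=0x5=5, data at stream[16..21]='tnrv6' -> body[8..13], body so far='4u2eisfktnrv6'
Chunk 3: stream[23..24]='3' size=0x3=3, data at stream[26..29]='uht' -> body[13..16], body so far='4u2eisfktnrv6uht'
Chunk 4: stream[31..32]='2' size=0x2=2, data at stream[34..36]='xe' -> body[16..18], body so far='4u2eisfktnrv6uhtxe'
Chunk 5: stream[38..39]='0' size=0 (terminator). Final body='4u2eisfktnrv6uhtxe' (18 bytes)
Body byte 14 = 'h'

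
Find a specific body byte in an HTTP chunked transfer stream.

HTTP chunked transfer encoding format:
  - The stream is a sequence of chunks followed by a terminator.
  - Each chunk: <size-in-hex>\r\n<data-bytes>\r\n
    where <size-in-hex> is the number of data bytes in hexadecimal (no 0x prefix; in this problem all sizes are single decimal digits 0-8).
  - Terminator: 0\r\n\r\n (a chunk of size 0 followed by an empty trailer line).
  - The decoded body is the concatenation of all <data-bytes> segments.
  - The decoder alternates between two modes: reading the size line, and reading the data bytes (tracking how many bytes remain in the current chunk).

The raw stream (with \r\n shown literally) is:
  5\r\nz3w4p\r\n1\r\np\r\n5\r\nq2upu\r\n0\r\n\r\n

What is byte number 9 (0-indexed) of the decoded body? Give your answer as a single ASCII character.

Chunk 1: stream[0..1]='5' size=0x5=5, data at stream[3..8]='z3w4p' -> body[0..5], body so far='z3w4p'
Chunk 2: stream[10..11]='1' size=0x1=1, data at stream[13..14]='p' -> body[5..6], body so far='z3w4pp'
Chunk 3: stream[16..17]='5' size=0x5=5, data at stream[19..24]='q2upu' -> body[6..11], body so far='z3w4ppq2upu'
Chunk 4: stream[26..27]='0' size=0 (terminator). Final body='z3w4ppq2upu' (11 bytes)
Body byte 9 = 'p'

Answer: p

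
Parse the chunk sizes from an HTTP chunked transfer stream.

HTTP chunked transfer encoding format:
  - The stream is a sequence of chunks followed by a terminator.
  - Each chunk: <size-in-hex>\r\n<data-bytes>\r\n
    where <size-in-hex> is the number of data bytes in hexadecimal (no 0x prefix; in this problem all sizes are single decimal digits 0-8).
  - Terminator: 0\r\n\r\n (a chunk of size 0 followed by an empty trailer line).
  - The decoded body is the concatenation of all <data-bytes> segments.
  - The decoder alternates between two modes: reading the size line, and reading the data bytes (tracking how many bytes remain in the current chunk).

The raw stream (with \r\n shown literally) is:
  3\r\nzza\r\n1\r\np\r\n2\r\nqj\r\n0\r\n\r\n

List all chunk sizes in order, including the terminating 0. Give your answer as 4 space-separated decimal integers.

Chunk 1: stream[0..1]='3' size=0x3=3, data at stream[3..6]='zza' -> body[0..3], body so far='zza'
Chunk 2: stream[8..9]='1' size=0x1=1, data at stream[11..12]='p' -> body[3..4], body so far='zzap'
Chunk 3: stream[14..15]='2' size=0x2=2, data at stream[17..19]='qj' -> body[4..6], body so far='zzapqj'
Chunk 4: stream[21..22]='0' size=0 (terminator). Final body='zzapqj' (6 bytes)

Answer: 3 1 2 0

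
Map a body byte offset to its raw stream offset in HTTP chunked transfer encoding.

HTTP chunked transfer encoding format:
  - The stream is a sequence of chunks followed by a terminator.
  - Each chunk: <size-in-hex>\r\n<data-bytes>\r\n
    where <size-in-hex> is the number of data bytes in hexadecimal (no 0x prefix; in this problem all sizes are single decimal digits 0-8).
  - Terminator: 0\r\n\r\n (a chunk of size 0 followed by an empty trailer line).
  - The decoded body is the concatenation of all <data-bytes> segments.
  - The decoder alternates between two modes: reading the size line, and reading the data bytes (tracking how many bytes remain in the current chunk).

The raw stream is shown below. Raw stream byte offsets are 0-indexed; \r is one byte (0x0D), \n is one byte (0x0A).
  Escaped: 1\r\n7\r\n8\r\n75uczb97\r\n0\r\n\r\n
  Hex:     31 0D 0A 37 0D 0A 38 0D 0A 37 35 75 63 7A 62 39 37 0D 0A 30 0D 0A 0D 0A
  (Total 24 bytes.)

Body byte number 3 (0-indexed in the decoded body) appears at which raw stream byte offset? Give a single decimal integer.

Chunk 1: stream[0..1]='1' size=0x1=1, data at stream[3..4]='7' -> body[0..1], body so far='7'
Chunk 2: stream[6..7]='8' size=0x8=8, data at stream[9..17]='75uczb97' -> body[1..9], body so far='775uczb97'
Chunk 3: stream[19..20]='0' size=0 (terminator). Final body='775uczb97' (9 bytes)
Body byte 3 at stream offset 11

Answer: 11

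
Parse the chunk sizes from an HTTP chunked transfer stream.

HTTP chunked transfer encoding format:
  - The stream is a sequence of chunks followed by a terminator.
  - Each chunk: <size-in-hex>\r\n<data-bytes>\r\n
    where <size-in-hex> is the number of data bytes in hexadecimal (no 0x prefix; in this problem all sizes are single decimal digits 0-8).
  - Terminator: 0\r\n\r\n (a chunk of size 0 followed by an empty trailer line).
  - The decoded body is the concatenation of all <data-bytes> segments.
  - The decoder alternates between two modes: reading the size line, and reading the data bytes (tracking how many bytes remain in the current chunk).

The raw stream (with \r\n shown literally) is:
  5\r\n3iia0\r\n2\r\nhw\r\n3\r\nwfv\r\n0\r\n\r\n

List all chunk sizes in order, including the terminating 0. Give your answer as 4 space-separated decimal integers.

Answer: 5 2 3 0

Derivation:
Chunk 1: stream[0..1]='5' size=0x5=5, data at stream[3..8]='3iia0' -> body[0..5], body so far='3iia0'
Chunk 2: stream[10..11]='2' size=0x2=2, data at stream[13..15]='hw' -> body[5..7], body so far='3iia0hw'
Chunk 3: stream[17..18]='3' size=0x3=3, data at stream[20..23]='wfv' -> body[7..10], body so far='3iia0hwwfv'
Chunk 4: stream[25..26]='0' size=0 (terminator). Final body='3iia0hwwfv' (10 bytes)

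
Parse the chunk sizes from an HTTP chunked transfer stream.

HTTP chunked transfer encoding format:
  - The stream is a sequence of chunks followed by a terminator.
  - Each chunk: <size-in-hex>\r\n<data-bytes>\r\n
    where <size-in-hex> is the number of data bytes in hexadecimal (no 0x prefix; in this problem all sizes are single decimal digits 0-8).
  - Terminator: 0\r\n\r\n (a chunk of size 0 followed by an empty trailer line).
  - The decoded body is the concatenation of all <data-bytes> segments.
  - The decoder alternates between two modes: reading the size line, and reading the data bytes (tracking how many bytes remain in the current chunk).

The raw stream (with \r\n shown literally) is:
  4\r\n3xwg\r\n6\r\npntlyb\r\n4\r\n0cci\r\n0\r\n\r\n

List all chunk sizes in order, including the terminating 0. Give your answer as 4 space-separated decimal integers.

Chunk 1: stream[0..1]='4' size=0x4=4, data at stream[3..7]='3xwg' -> body[0..4], body so far='3xwg'
Chunk 2: stream[9..10]='6' size=0x6=6, data at stream[12..18]='pntlyb' -> body[4..10], body so far='3xwgpntlyb'
Chunk 3: stream[20..21]='4' size=0x4=4, data at stream[23..27]='0cci' -> body[10..14], body so far='3xwgpntlyb0cci'
Chunk 4: stream[29..30]='0' size=0 (terminator). Final body='3xwgpntlyb0cci' (14 bytes)

Answer: 4 6 4 0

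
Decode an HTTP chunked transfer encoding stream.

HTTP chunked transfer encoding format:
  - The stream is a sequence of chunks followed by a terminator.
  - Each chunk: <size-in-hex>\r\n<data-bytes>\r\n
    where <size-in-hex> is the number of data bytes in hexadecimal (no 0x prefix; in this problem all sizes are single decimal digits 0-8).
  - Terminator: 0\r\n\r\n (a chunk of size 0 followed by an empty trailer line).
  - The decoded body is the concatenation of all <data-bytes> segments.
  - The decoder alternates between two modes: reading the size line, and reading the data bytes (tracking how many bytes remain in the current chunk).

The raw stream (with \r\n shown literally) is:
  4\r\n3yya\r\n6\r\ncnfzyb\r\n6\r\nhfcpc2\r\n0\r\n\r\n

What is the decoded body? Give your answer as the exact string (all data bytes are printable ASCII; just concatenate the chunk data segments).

Answer: 3yyacnfzybhfcpc2

Derivation:
Chunk 1: stream[0..1]='4' size=0x4=4, data at stream[3..7]='3yya' -> body[0..4], body so far='3yya'
Chunk 2: stream[9..10]='6' size=0x6=6, data at stream[12..18]='cnfzyb' -> body[4..10], body so far='3yyacnfzyb'
Chunk 3: stream[20..21]='6' size=0x6=6, data at stream[23..29]='hfcpc2' -> body[10..16], body so far='3yyacnfzybhfcpc2'
Chunk 4: stream[31..32]='0' size=0 (terminator). Final body='3yyacnfzybhfcpc2' (16 bytes)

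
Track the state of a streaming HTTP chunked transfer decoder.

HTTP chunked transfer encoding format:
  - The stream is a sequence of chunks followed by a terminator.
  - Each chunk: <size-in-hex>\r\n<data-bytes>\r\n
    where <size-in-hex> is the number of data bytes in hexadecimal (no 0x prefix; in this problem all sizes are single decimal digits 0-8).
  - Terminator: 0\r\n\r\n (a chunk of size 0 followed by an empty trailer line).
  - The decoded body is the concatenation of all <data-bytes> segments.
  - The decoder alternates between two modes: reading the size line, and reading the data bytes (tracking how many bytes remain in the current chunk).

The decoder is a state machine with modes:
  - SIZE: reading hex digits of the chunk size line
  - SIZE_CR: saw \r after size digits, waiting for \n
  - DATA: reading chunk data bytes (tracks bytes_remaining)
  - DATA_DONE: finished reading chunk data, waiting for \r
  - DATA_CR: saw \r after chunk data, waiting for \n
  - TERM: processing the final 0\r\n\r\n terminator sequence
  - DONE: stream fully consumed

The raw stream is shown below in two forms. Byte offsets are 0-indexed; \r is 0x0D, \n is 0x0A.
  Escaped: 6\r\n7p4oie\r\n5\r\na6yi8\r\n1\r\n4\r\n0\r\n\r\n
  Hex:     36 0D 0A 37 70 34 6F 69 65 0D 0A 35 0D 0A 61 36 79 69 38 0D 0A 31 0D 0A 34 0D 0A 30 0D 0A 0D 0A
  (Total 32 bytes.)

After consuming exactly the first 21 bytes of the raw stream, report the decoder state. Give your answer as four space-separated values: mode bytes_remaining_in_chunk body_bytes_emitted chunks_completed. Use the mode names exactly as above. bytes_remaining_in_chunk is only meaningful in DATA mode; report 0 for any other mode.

Answer: SIZE 0 11 2

Derivation:
Byte 0 = '6': mode=SIZE remaining=0 emitted=0 chunks_done=0
Byte 1 = 0x0D: mode=SIZE_CR remaining=0 emitted=0 chunks_done=0
Byte 2 = 0x0A: mode=DATA remaining=6 emitted=0 chunks_done=0
Byte 3 = '7': mode=DATA remaining=5 emitted=1 chunks_done=0
Byte 4 = 'p': mode=DATA remaining=4 emitted=2 chunks_done=0
Byte 5 = '4': mode=DATA remaining=3 emitted=3 chunks_done=0
Byte 6 = 'o': mode=DATA remaining=2 emitted=4 chunks_done=0
Byte 7 = 'i': mode=DATA remaining=1 emitted=5 chunks_done=0
Byte 8 = 'e': mode=DATA_DONE remaining=0 emitted=6 chunks_done=0
Byte 9 = 0x0D: mode=DATA_CR remaining=0 emitted=6 chunks_done=0
Byte 10 = 0x0A: mode=SIZE remaining=0 emitted=6 chunks_done=1
Byte 11 = '5': mode=SIZE remaining=0 emitted=6 chunks_done=1
Byte 12 = 0x0D: mode=SIZE_CR remaining=0 emitted=6 chunks_done=1
Byte 13 = 0x0A: mode=DATA remaining=5 emitted=6 chunks_done=1
Byte 14 = 'a': mode=DATA remaining=4 emitted=7 chunks_done=1
Byte 15 = '6': mode=DATA remaining=3 emitted=8 chunks_done=1
Byte 16 = 'y': mode=DATA remaining=2 emitted=9 chunks_done=1
Byte 17 = 'i': mode=DATA remaining=1 emitted=10 chunks_done=1
Byte 18 = '8': mode=DATA_DONE remaining=0 emitted=11 chunks_done=1
Byte 19 = 0x0D: mode=DATA_CR remaining=0 emitted=11 chunks_done=1
Byte 20 = 0x0A: mode=SIZE remaining=0 emitted=11 chunks_done=2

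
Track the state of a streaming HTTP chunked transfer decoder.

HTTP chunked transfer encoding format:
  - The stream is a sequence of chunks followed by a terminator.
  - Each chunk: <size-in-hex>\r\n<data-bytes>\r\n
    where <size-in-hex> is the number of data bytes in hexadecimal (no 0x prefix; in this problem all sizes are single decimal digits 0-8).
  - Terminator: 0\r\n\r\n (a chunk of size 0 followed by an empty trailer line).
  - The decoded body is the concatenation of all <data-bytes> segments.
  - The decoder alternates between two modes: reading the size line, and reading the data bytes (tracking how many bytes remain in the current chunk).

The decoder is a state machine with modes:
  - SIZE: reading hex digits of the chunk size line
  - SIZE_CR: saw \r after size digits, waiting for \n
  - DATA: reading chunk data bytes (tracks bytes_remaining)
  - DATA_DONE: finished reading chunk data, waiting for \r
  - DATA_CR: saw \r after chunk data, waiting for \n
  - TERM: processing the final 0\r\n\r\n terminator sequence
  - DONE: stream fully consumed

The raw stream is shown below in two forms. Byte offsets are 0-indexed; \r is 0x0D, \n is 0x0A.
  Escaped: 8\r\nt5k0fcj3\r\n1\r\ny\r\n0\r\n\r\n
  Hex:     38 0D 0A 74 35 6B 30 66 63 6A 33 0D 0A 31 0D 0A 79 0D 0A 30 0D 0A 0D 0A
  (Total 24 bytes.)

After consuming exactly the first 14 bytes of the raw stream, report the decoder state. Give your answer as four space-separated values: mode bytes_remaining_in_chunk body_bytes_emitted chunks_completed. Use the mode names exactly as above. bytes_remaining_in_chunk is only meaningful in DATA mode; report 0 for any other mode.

Answer: SIZE 0 8 1

Derivation:
Byte 0 = '8': mode=SIZE remaining=0 emitted=0 chunks_done=0
Byte 1 = 0x0D: mode=SIZE_CR remaining=0 emitted=0 chunks_done=0
Byte 2 = 0x0A: mode=DATA remaining=8 emitted=0 chunks_done=0
Byte 3 = 't': mode=DATA remaining=7 emitted=1 chunks_done=0
Byte 4 = '5': mode=DATA remaining=6 emitted=2 chunks_done=0
Byte 5 = 'k': mode=DATA remaining=5 emitted=3 chunks_done=0
Byte 6 = '0': mode=DATA remaining=4 emitted=4 chunks_done=0
Byte 7 = 'f': mode=DATA remaining=3 emitted=5 chunks_done=0
Byte 8 = 'c': mode=DATA remaining=2 emitted=6 chunks_done=0
Byte 9 = 'j': mode=DATA remaining=1 emitted=7 chunks_done=0
Byte 10 = '3': mode=DATA_DONE remaining=0 emitted=8 chunks_done=0
Byte 11 = 0x0D: mode=DATA_CR remaining=0 emitted=8 chunks_done=0
Byte 12 = 0x0A: mode=SIZE remaining=0 emitted=8 chunks_done=1
Byte 13 = '1': mode=SIZE remaining=0 emitted=8 chunks_done=1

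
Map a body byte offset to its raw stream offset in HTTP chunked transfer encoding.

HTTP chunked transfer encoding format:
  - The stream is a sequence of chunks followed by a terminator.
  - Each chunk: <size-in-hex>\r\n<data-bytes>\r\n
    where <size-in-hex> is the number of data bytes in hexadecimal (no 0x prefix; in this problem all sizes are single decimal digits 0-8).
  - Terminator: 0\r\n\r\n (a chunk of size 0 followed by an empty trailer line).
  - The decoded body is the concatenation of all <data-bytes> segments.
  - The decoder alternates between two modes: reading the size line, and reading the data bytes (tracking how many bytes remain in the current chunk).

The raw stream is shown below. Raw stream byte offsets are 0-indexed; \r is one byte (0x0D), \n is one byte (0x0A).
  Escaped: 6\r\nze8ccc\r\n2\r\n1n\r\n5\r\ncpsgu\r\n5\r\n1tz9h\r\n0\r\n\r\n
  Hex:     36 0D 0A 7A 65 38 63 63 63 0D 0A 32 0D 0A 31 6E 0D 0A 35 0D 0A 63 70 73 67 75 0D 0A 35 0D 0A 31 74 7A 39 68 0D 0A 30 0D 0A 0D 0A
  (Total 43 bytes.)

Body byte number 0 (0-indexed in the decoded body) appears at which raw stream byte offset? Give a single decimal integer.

Answer: 3

Derivation:
Chunk 1: stream[0..1]='6' size=0x6=6, data at stream[3..9]='ze8ccc' -> body[0..6], body so far='ze8ccc'
Chunk 2: stream[11..12]='2' size=0x2=2, data at stream[14..16]='1n' -> body[6..8], body so far='ze8ccc1n'
Chunk 3: stream[18..19]='5' size=0x5=5, data at stream[21..26]='cpsgu' -> body[8..13], body so far='ze8ccc1ncpsgu'
Chunk 4: stream[28..29]='5' size=0x5=5, data at stream[31..36]='1tz9h' -> body[13..18], body so far='ze8ccc1ncpsgu1tz9h'
Chunk 5: stream[38..39]='0' size=0 (terminator). Final body='ze8ccc1ncpsgu1tz9h' (18 bytes)
Body byte 0 at stream offset 3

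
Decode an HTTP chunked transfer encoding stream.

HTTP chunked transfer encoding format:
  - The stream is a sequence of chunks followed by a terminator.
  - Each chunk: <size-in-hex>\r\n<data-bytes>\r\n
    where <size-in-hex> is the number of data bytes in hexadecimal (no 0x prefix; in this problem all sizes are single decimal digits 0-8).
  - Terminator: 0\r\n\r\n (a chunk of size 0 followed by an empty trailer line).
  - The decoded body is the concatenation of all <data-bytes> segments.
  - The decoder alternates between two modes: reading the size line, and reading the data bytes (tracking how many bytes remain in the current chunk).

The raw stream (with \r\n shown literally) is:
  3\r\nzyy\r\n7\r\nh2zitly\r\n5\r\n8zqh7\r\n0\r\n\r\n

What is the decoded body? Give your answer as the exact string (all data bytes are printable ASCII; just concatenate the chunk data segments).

Answer: zyyh2zitly8zqh7

Derivation:
Chunk 1: stream[0..1]='3' size=0x3=3, data at stream[3..6]='zyy' -> body[0..3], body so far='zyy'
Chunk 2: stream[8..9]='7' size=0x7=7, data at stream[11..18]='h2zitly' -> body[3..10], body so far='zyyh2zitly'
Chunk 3: stream[20..21]='5' size=0x5=5, data at stream[23..28]='8zqh7' -> body[10..15], body so far='zyyh2zitly8zqh7'
Chunk 4: stream[30..31]='0' size=0 (terminator). Final body='zyyh2zitly8zqh7' (15 bytes)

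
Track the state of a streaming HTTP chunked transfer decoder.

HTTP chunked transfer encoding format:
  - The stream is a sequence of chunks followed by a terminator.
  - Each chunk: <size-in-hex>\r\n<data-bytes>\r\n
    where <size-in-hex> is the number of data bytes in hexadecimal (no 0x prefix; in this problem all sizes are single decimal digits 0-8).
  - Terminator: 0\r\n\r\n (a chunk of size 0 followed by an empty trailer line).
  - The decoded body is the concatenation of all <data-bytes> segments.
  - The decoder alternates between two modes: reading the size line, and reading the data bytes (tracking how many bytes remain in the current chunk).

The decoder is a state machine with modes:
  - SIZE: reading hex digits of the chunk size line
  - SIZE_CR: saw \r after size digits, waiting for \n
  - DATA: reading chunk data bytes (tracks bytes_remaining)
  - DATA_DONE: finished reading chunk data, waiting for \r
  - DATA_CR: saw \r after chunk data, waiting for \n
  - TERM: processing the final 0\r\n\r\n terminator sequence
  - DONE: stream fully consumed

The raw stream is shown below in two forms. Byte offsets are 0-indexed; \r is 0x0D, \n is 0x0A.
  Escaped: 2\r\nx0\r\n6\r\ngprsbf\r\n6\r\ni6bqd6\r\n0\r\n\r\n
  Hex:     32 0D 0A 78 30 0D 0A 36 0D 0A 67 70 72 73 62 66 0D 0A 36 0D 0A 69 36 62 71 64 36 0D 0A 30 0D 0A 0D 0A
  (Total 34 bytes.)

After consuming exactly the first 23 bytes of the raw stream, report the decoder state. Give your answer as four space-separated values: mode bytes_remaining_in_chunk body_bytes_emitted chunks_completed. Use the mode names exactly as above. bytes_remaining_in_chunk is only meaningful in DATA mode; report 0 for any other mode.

Answer: DATA 4 10 2

Derivation:
Byte 0 = '2': mode=SIZE remaining=0 emitted=0 chunks_done=0
Byte 1 = 0x0D: mode=SIZE_CR remaining=0 emitted=0 chunks_done=0
Byte 2 = 0x0A: mode=DATA remaining=2 emitted=0 chunks_done=0
Byte 3 = 'x': mode=DATA remaining=1 emitted=1 chunks_done=0
Byte 4 = '0': mode=DATA_DONE remaining=0 emitted=2 chunks_done=0
Byte 5 = 0x0D: mode=DATA_CR remaining=0 emitted=2 chunks_done=0
Byte 6 = 0x0A: mode=SIZE remaining=0 emitted=2 chunks_done=1
Byte 7 = '6': mode=SIZE remaining=0 emitted=2 chunks_done=1
Byte 8 = 0x0D: mode=SIZE_CR remaining=0 emitted=2 chunks_done=1
Byte 9 = 0x0A: mode=DATA remaining=6 emitted=2 chunks_done=1
Byte 10 = 'g': mode=DATA remaining=5 emitted=3 chunks_done=1
Byte 11 = 'p': mode=DATA remaining=4 emitted=4 chunks_done=1
Byte 12 = 'r': mode=DATA remaining=3 emitted=5 chunks_done=1
Byte 13 = 's': mode=DATA remaining=2 emitted=6 chunks_done=1
Byte 14 = 'b': mode=DATA remaining=1 emitted=7 chunks_done=1
Byte 15 = 'f': mode=DATA_DONE remaining=0 emitted=8 chunks_done=1
Byte 16 = 0x0D: mode=DATA_CR remaining=0 emitted=8 chunks_done=1
Byte 17 = 0x0A: mode=SIZE remaining=0 emitted=8 chunks_done=2
Byte 18 = '6': mode=SIZE remaining=0 emitted=8 chunks_done=2
Byte 19 = 0x0D: mode=SIZE_CR remaining=0 emitted=8 chunks_done=2
Byte 20 = 0x0A: mode=DATA remaining=6 emitted=8 chunks_done=2
Byte 21 = 'i': mode=DATA remaining=5 emitted=9 chunks_done=2
Byte 22 = '6': mode=DATA remaining=4 emitted=10 chunks_done=2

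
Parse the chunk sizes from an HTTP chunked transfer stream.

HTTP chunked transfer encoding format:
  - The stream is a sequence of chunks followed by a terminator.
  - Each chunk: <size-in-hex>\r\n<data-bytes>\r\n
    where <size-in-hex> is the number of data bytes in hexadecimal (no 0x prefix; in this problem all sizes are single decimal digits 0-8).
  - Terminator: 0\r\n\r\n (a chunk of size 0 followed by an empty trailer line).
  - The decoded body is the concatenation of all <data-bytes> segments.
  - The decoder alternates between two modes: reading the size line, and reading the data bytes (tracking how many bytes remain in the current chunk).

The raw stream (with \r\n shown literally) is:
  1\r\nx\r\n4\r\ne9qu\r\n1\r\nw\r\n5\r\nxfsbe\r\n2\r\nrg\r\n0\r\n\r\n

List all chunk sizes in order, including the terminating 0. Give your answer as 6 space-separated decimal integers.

Answer: 1 4 1 5 2 0

Derivation:
Chunk 1: stream[0..1]='1' size=0x1=1, data at stream[3..4]='x' -> body[0..1], body so far='x'
Chunk 2: stream[6..7]='4' size=0x4=4, data at stream[9..13]='e9qu' -> body[1..5], body so far='xe9qu'
Chunk 3: stream[15..16]='1' size=0x1=1, data at stream[18..19]='w' -> body[5..6], body so far='xe9quw'
Chunk 4: stream[21..22]='5' size=0x5=5, data at stream[24..29]='xfsbe' -> body[6..11], body so far='xe9quwxfsbe'
Chunk 5: stream[31..32]='2' size=0x2=2, data at stream[34..36]='rg' -> body[11..13], body so far='xe9quwxfsberg'
Chunk 6: stream[38..39]='0' size=0 (terminator). Final body='xe9quwxfsberg' (13 bytes)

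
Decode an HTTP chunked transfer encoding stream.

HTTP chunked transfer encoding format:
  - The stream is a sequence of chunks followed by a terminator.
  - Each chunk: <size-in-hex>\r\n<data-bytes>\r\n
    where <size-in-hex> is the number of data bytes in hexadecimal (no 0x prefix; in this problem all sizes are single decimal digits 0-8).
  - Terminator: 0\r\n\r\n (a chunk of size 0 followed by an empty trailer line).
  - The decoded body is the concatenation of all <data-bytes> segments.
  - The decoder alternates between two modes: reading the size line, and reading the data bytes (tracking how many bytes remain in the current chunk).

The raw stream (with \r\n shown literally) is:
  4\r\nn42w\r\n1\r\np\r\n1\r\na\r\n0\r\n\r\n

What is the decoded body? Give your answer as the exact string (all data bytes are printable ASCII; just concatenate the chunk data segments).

Answer: n42wpa

Derivation:
Chunk 1: stream[0..1]='4' size=0x4=4, data at stream[3..7]='n42w' -> body[0..4], body so far='n42w'
Chunk 2: stream[9..10]='1' size=0x1=1, data at stream[12..13]='p' -> body[4..5], body so far='n42wp'
Chunk 3: stream[15..16]='1' size=0x1=1, data at stream[18..19]='a' -> body[5..6], body so far='n42wpa'
Chunk 4: stream[21..22]='0' size=0 (terminator). Final body='n42wpa' (6 bytes)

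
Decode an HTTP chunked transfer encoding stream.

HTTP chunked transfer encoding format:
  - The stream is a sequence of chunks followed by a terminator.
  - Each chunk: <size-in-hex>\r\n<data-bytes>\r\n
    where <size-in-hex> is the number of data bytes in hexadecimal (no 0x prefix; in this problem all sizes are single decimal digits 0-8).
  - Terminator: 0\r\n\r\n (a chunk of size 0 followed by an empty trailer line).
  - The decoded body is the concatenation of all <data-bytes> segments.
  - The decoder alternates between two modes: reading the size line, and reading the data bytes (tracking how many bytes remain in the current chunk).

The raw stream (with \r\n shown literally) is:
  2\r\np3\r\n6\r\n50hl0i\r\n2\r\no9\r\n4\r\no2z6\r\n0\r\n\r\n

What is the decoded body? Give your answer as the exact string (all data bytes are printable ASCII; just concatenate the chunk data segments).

Chunk 1: stream[0..1]='2' size=0x2=2, data at stream[3..5]='p3' -> body[0..2], body so far='p3'
Chunk 2: stream[7..8]='6' size=0x6=6, data at stream[10..16]='50hl0i' -> body[2..8], body so far='p350hl0i'
Chunk 3: stream[18..19]='2' size=0x2=2, data at stream[21..23]='o9' -> body[8..10], body so far='p350hl0io9'
Chunk 4: stream[25..26]='4' size=0x4=4, data at stream[28..32]='o2z6' -> body[10..14], body so far='p350hl0io9o2z6'
Chunk 5: stream[34..35]='0' size=0 (terminator). Final body='p350hl0io9o2z6' (14 bytes)

Answer: p350hl0io9o2z6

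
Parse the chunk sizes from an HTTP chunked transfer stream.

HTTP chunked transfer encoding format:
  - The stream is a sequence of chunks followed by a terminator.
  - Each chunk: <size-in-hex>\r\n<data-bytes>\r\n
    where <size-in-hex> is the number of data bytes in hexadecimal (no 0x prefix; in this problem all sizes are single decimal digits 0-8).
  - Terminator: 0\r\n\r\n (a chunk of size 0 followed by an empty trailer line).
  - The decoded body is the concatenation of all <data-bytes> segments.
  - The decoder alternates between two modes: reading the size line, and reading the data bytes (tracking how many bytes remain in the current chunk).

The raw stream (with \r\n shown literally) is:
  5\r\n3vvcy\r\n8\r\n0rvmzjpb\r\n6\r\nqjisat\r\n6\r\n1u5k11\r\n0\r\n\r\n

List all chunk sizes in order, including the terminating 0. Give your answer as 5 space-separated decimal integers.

Answer: 5 8 6 6 0

Derivation:
Chunk 1: stream[0..1]='5' size=0x5=5, data at stream[3..8]='3vvcy' -> body[0..5], body so far='3vvcy'
Chunk 2: stream[10..11]='8' size=0x8=8, data at stream[13..21]='0rvmzjpb' -> body[5..13], body so far='3vvcy0rvmzjpb'
Chunk 3: stream[23..24]='6' size=0x6=6, data at stream[26..32]='qjisat' -> body[13..19], body so far='3vvcy0rvmzjpbqjisat'
Chunk 4: stream[34..35]='6' size=0x6=6, data at stream[37..43]='1u5k11' -> body[19..25], body so far='3vvcy0rvmzjpbqjisat1u5k11'
Chunk 5: stream[45..46]='0' size=0 (terminator). Final body='3vvcy0rvmzjpbqjisat1u5k11' (25 bytes)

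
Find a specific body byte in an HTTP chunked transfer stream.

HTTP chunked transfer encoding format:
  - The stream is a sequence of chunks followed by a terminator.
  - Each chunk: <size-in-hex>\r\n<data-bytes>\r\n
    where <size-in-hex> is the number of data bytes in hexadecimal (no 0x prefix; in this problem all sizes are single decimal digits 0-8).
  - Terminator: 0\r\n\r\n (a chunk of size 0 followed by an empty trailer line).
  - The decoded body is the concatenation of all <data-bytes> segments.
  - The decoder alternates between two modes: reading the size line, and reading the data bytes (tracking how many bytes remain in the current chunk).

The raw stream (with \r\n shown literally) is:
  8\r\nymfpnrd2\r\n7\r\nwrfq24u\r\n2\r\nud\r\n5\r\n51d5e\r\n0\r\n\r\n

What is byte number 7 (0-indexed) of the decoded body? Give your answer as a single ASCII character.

Chunk 1: stream[0..1]='8' size=0x8=8, data at stream[3..11]='ymfpnrd2' -> body[0..8], body so far='ymfpnrd2'
Chunk 2: stream[13..14]='7' size=0x7=7, data at stream[16..23]='wrfq24u' -> body[8..15], body so far='ymfpnrd2wrfq24u'
Chunk 3: stream[25..26]='2' size=0x2=2, data at stream[28..30]='ud' -> body[15..17], body so far='ymfpnrd2wrfq24uud'
Chunk 4: stream[32..33]='5' size=0x5=5, data at stream[35..40]='51d5e' -> body[17..22], body so far='ymfpnrd2wrfq24uud51d5e'
Chunk 5: stream[42..43]='0' size=0 (terminator). Final body='ymfpnrd2wrfq24uud51d5e' (22 bytes)
Body byte 7 = '2'

Answer: 2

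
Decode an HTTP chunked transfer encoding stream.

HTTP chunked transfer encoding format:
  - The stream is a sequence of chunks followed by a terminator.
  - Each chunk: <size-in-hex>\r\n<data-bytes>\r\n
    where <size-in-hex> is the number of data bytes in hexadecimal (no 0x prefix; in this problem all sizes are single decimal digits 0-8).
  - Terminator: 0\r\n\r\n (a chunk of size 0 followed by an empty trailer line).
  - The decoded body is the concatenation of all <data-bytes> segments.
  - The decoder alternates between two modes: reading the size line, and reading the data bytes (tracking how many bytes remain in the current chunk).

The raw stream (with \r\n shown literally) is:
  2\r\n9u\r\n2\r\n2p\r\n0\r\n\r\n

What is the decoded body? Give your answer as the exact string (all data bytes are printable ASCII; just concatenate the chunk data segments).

Chunk 1: stream[0..1]='2' size=0x2=2, data at stream[3..5]='9u' -> body[0..2], body so far='9u'
Chunk 2: stream[7..8]='2' size=0x2=2, data at stream[10..12]='2p' -> body[2..4], body so far='9u2p'
Chunk 3: stream[14..15]='0' size=0 (terminator). Final body='9u2p' (4 bytes)

Answer: 9u2p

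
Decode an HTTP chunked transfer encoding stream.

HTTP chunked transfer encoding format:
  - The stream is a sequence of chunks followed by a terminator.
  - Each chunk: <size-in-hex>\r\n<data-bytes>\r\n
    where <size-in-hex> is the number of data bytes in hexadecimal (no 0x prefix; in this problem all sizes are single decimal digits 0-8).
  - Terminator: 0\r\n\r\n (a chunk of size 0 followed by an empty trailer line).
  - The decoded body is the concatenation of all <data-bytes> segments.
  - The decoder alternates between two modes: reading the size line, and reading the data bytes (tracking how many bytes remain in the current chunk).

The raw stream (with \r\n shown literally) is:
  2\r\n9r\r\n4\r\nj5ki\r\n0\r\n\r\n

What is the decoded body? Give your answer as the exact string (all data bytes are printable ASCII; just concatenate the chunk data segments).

Chunk 1: stream[0..1]='2' size=0x2=2, data at stream[3..5]='9r' -> body[0..2], body so far='9r'
Chunk 2: stream[7..8]='4' size=0x4=4, data at stream[10..14]='j5ki' -> body[2..6], body so far='9rj5ki'
Chunk 3: stream[16..17]='0' size=0 (terminator). Final body='9rj5ki' (6 bytes)

Answer: 9rj5ki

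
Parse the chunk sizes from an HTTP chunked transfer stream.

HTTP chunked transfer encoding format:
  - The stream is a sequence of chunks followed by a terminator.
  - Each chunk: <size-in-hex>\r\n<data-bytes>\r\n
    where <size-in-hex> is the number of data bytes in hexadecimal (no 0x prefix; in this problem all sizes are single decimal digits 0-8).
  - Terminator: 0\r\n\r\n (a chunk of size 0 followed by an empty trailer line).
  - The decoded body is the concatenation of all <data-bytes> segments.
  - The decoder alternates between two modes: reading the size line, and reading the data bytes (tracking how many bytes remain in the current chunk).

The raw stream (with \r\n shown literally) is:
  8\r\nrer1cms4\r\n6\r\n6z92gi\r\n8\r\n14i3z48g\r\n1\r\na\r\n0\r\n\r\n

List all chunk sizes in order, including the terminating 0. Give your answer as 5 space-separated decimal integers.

Chunk 1: stream[0..1]='8' size=0x8=8, data at stream[3..11]='rer1cms4' -> body[0..8], body so far='rer1cms4'
Chunk 2: stream[13..14]='6' size=0x6=6, data at stream[16..22]='6z92gi' -> body[8..14], body so far='rer1cms46z92gi'
Chunk 3: stream[24..25]='8' size=0x8=8, data at stream[27..35]='14i3z48g' -> body[14..22], body so far='rer1cms46z92gi14i3z48g'
Chunk 4: stream[37..38]='1' size=0x1=1, data at stream[40..41]='a' -> body[22..23], body so far='rer1cms46z92gi14i3z48ga'
Chunk 5: stream[43..44]='0' size=0 (terminator). Final body='rer1cms46z92gi14i3z48ga' (23 bytes)

Answer: 8 6 8 1 0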